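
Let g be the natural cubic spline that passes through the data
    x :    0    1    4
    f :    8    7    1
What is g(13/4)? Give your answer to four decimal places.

Put M_i = g'' at the i-th knot. Here h = (1, 3) and Δ = (-1, -2), so the interior equations h_(i-1)·M_(i-1) + 2(h_(i-1)+h_i)·M_i + h_i·M_(i+1) = 6(Δ_i − Δ_(i-1)) read
  1·M_0 + 8·M_1 + 3·M_2 = 6(Δ_1 - Δ_0) = -6
Natural end conditions: M_0 = M_2 = 0.
Solving the tridiagonal system: M_0 = 0, M_1 = -3/4, M_2 = 0.
On [1, 4], g(x) = 7 - 5/4·(x - 1) - 3/8·(x - 1)² + 1/24·(x - 1)³.
With (x - 1) = 9/4: g(13/4) = 1415/512.

2.7637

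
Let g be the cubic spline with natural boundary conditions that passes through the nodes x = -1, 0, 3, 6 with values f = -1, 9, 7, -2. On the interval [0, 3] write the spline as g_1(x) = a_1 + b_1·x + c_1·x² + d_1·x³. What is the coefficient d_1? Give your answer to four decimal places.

0.5147

With M_i denoting the second derivative at x_i, h_i = 1, 3, 3, and Δ_i = (y_(i+1) − y_i)/h_i = 10, -2/3, -3:
  1·M_0 + 8·M_1 + 3·M_2 = 6(Δ_1 - Δ_0) = -64
  3·M_1 + 12·M_2 + 3·M_3 = 6(Δ_2 - Δ_1) = -14
Natural end conditions: M_0 = M_3 = 0.
Hence M_0 = 0, M_1 = -242/29, M_2 = 80/87, M_3 = 0.
On [0, 3], with g_1(x) = a_1 + b_1·x + c_1·x² + d_1·x³: c_1 = M_1/2 = -121/29, d_1 = (M_2 - M_1)/(6h_1) = 403/783, b_1 = Δ_1 - h_1(2M_1 + M_2)/6 = 628/87.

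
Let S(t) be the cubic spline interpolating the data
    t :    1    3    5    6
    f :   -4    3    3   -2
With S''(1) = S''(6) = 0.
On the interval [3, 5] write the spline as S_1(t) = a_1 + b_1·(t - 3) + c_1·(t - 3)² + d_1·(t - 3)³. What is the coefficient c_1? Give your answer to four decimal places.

Let M_i = S''(x_i). Step sizes h_i = 2, 2, 1; slopes of the chords Δ_i = (y_(i+1) - y_i)/h_i = 7/2, 0, -5.
  2·M_0 + 8·M_1 + 2·M_2 = 6(Δ_1 - Δ_0) = -21
  2·M_1 + 6·M_2 + 1·M_3 = 6(Δ_2 - Δ_1) = -30
Natural end conditions: M_0 = M_3 = 0.
Solving: M_0 = 0, M_1 = -3/2, M_2 = -9/2, M_3 = 0.
On [3, 5], with S_1(t) = a_1 + b_1·(t - 3) + c_1·(t - 3)² + d_1·(t - 3)³: c_1 = M_1/2 = -3/4, d_1 = (M_2 - M_1)/(6h_1) = -1/4, b_1 = Δ_1 - h_1(2M_1 + M_2)/6 = 5/2.

-0.7500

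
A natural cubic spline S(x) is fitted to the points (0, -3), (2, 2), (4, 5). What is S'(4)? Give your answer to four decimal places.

1.2500

Put σ_i = S'' at the i-th knot. Here h = (2, 2) and Δ = (5/2, 3/2), so the interior equations h_(i-1)·σ_(i-1) + 2(h_(i-1)+h_i)·σ_i + h_i·σ_(i+1) = 6(Δ_i − Δ_(i-1)) read
  2·σ_0 + 8·σ_1 + 2·σ_2 = 6(Δ_1 - Δ_0) = -6
Natural end conditions: σ_0 = σ_2 = 0.
Forward elimination and back-substitution give σ_0 = 0, σ_1 = -3/4, σ_2 = 0.
On [2, 4], S'(x) = b_1 + 2c_1·(x - 2) + 3d_1·(x - 2)² with b_1 = Δ_1 - h_1(2σ_1 + σ_2)/6 = 2, c_1 = σ_1/2 = -3/8, d_1 = (σ_2 - σ_1)/(6h_1) = 1/16. So S'(4) = 5/4.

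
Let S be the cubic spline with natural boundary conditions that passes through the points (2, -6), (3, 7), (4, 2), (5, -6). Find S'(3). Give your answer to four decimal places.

Put σ_i = S'' at the i-th knot. Here h = (1, 1, 1) and Δ = (13, -5, -8), so the interior equations h_(i-1)·σ_(i-1) + 2(h_(i-1)+h_i)·σ_i + h_i·σ_(i+1) = 6(Δ_i − Δ_(i-1)) read
  1·σ_0 + 4·σ_1 + 1·σ_2 = 6(Δ_1 - Δ_0) = -108
  1·σ_1 + 4·σ_2 + 1·σ_3 = 6(Δ_2 - Δ_1) = -18
Natural end conditions: σ_0 = σ_3 = 0.
Solving: σ_0 = 0, σ_1 = -138/5, σ_2 = 12/5, σ_3 = 0.
On [3, 4], S'(x) = b_1 + 2c_1·(x - 3) + 3d_1·(x - 3)² with b_1 = Δ_1 - h_1(2σ_1 + σ_2)/6 = 19/5, c_1 = σ_1/2 = -69/5, d_1 = (σ_2 - σ_1)/(6h_1) = 5. So S'(3) = 19/5.

3.8000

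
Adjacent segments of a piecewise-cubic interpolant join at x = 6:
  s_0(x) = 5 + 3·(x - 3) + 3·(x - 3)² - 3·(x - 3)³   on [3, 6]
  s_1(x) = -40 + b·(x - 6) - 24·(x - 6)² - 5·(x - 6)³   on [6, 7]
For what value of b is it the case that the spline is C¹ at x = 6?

s_0'(x) = 3 + 6·(x - 3) - 9·(x - 3)², so s_0'(6) = -60. On the right, s_1'(6) = b, so b = -60.

-60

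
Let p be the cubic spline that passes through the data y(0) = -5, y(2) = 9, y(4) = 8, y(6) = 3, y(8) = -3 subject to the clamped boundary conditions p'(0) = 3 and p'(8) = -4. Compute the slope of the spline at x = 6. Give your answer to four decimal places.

-2.4107

With M_i denoting the second derivative at x_i, h_i = 2, 2, 2, 2, and Δ_i = (y_(i+1) − y_i)/h_i = 7, -1/2, -5/2, -3:
  2·M_0 + 8·M_1 + 2·M_2 = 6(Δ_1 - Δ_0) = -45
  2·M_1 + 8·M_2 + 2·M_3 = 6(Δ_2 - Δ_1) = -12
  2·M_2 + 8·M_3 + 2·M_4 = 6(Δ_3 - Δ_2) = -3
Clamped end conditions give two more equations: 2h_0·M_0 + h_0·M_1 = 6(Δ_0 - p'(0)) = 24 and h_3·M_3 + 2h_3·M_4 = 6(p'(8) - Δ_3) = -6.
Solving the tridiagonal system: M_0 = 569/56, M_1 = -233/28, M_2 = 5/8, M_3 = -5/28, M_4 = -79/56.
On [6, 8], p'(x) = b_3 + 2c_3·(x - 6) + 3d_3·(x - 6)² with b_3 = Δ_3 - h_3(2M_3 + M_4)/6 = -135/56, c_3 = M_3/2 = -5/56, d_3 = (M_4 - M_3)/(6h_3) = -23/224. So p'(6) = -135/56.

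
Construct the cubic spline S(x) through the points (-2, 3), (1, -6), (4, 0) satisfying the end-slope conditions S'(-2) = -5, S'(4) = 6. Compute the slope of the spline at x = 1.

-1

Let M_i = S''(x_i). Step sizes h_i = 3, 3; slopes of the chords Δ_i = (y_(i+1) - y_i)/h_i = -3, 2.
  3·M_0 + 12·M_1 + 3·M_2 = 6(Δ_1 - Δ_0) = 30
Clamped end conditions give two more equations: 2h_0·M_0 + h_0·M_1 = 6(Δ_0 - S'(-2)) = 12 and h_1·M_1 + 2h_1·M_2 = 6(S'(4) - Δ_1) = 24.
Hence M_0 = 4/3, M_1 = 4/3, M_2 = 10/3.
On [1, 4], S'(x) = b_1 + 2c_1·(x - 1) + 3d_1·(x - 1)² with b_1 = Δ_1 - h_1(2M_1 + M_2)/6 = -1, c_1 = M_1/2 = 2/3, d_1 = (M_2 - M_1)/(6h_1) = 1/9. So S'(1) = -1.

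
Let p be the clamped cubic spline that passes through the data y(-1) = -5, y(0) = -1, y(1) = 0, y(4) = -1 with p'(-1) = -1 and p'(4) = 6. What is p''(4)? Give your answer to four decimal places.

7.7471

With M_i denoting the second derivative at x_i, h_i = 1, 1, 3, and Δ_i = (y_(i+1) − y_i)/h_i = 4, 1, -1/3:
  1·M_0 + 4·M_1 + 1·M_2 = 6(Δ_1 - Δ_0) = -18
  1·M_1 + 8·M_2 + 3·M_3 = 6(Δ_2 - Δ_1) = -8
Clamped end conditions give two more equations: 2h_0·M_0 + h_0·M_1 = 6(Δ_0 - p'(-1)) = 30 and h_2·M_2 + 2h_2·M_3 = 6(p'(4) - Δ_2) = 38.
Forward elimination and back-substitution give M_0 = 560/29, M_1 = -250/29, M_2 = -82/29, M_3 = 674/87.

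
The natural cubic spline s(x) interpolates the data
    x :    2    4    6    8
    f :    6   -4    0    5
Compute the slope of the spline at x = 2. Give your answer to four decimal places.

-6.8333

Write σ_i for s''(x_i). With h_i = 2, 2, 2 and divided differences Δ_i = -5, 2, 5/2, the continuity of s' gives the tridiagonal system
  2·σ_0 + 8·σ_1 + 2·σ_2 = 6(Δ_1 - Δ_0) = 42
  2·σ_1 + 8·σ_2 + 2·σ_3 = 6(Δ_2 - Δ_1) = 3
Natural end conditions: σ_0 = σ_3 = 0.
Hence σ_0 = 0, σ_1 = 11/2, σ_2 = -1, σ_3 = 0.
On [2, 4], s'(x) = b_0 + 2c_0·(x - 2) + 3d_0·(x - 2)² with b_0 = Δ_0 - h_0(2σ_0 + σ_1)/6 = -41/6, c_0 = σ_0/2 = 0, d_0 = (σ_1 - σ_0)/(6h_0) = 11/24. So s'(2) = -41/6.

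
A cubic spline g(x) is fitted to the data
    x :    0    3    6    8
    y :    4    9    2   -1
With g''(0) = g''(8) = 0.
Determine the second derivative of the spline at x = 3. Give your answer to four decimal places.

Write m_i for g''(x_i). With h_i = 3, 3, 2 and divided differences Δ_i = 5/3, -7/3, -3/2, the continuity of g' gives the tridiagonal system
  3·m_0 + 12·m_1 + 3·m_2 = 6(Δ_1 - Δ_0) = -24
  3·m_1 + 10·m_2 + 2·m_3 = 6(Δ_2 - Δ_1) = 5
Natural end conditions: m_0 = m_3 = 0.
Hence m_0 = 0, m_1 = -85/37, m_2 = 44/37, m_3 = 0.

-2.2973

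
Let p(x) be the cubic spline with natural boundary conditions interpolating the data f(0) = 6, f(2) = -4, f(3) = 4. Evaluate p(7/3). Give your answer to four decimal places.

Put M_i = p'' at the i-th knot. Here h = (2, 1) and Δ = (-5, 8), so the interior equations h_(i-1)·M_(i-1) + 2(h_(i-1)+h_i)·M_i + h_i·M_(i+1) = 6(Δ_i − Δ_(i-1)) read
  2·M_0 + 6·M_1 + 1·M_2 = 6(Δ_1 - Δ_0) = 78
Natural end conditions: M_0 = M_2 = 0.
Forward elimination and back-substitution give M_0 = 0, M_1 = 13, M_2 = 0.
On [2, 3], p(x) = -4 + 11/3·(x - 2) + 13/2·(x - 2)² - 13/6·(x - 2)³.
With (x - 2) = 1/3: p(7/3) = -173/81.

-2.1358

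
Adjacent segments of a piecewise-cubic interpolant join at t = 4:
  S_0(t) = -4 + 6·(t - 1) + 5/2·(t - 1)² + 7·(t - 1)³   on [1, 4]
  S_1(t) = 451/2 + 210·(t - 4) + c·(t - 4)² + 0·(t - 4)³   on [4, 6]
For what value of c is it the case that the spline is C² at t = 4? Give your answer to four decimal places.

S_0''(t) = 5 + 42·(t - 1), so S_0''(4) = 131. On the right, S_1''(4) = 2c, so c = 131/2.

65.5000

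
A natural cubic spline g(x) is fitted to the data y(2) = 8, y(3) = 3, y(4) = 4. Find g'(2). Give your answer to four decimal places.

-6.5000

Put M_i = g'' at the i-th knot. Here h = (1, 1) and Δ = (-5, 1), so the interior equations h_(i-1)·M_(i-1) + 2(h_(i-1)+h_i)·M_i + h_i·M_(i+1) = 6(Δ_i − Δ_(i-1)) read
  1·M_0 + 4·M_1 + 1·M_2 = 6(Δ_1 - Δ_0) = 36
Natural end conditions: M_0 = M_2 = 0.
Solving the tridiagonal system: M_0 = 0, M_1 = 9, M_2 = 0.
On [2, 3], g'(x) = b_0 + 2c_0·(x - 2) + 3d_0·(x - 2)² with b_0 = Δ_0 - h_0(2M_0 + M_1)/6 = -13/2, c_0 = M_0/2 = 0, d_0 = (M_1 - M_0)/(6h_0) = 3/2. So g'(2) = -13/2.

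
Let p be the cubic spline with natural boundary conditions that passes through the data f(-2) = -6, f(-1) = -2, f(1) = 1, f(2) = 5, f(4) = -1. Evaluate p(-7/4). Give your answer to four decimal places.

Write M_i for p''(x_i). With h_i = 1, 2, 1, 2 and divided differences Δ_i = 4, 3/2, 4, -3, the continuity of p' gives the tridiagonal system
  1·M_0 + 6·M_1 + 2·M_2 = 6(Δ_1 - Δ_0) = -15
  2·M_1 + 6·M_2 + 1·M_3 = 6(Δ_2 - Δ_1) = 15
  1·M_2 + 6·M_3 + 2·M_4 = 6(Δ_3 - Δ_2) = -42
Natural end conditions: M_0 = M_4 = 0.
Hence M_0 = 0, M_1 = -263/62, M_2 = 162/31, M_3 = -244/31, M_4 = 0.
On [-2, -1], p(x) = -6 + 1751/372·(x + 2) + 0·(x + 2)² - 263/372·(x + 2)³.
With (x + 2) = 1/4: p(-7/4) = -38365/7936.

-4.8343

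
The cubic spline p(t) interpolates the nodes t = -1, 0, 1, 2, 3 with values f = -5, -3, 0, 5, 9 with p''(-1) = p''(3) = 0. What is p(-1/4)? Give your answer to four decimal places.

-3.5352

With M_i denoting the second derivative at x_i, h_i = 1, 1, 1, 1, and Δ_i = (y_(i+1) − y_i)/h_i = 2, 3, 5, 4:
  1·M_0 + 4·M_1 + 1·M_2 = 6(Δ_1 - Δ_0) = 6
  1·M_1 + 4·M_2 + 1·M_3 = 6(Δ_2 - Δ_1) = 12
  1·M_2 + 4·M_3 + 1·M_4 = 6(Δ_3 - Δ_2) = -6
Natural end conditions: M_0 = M_4 = 0.
Solving the tridiagonal system: M_0 = 0, M_1 = 9/14, M_2 = 24/7, M_3 = -33/14, M_4 = 0.
On [-1, 0], p(t) = -5 + 53/28·(t + 1) + 0·(t + 1)² + 3/28·(t + 1)³.
With (t + 1) = 3/4: p(-1/4) = -905/256.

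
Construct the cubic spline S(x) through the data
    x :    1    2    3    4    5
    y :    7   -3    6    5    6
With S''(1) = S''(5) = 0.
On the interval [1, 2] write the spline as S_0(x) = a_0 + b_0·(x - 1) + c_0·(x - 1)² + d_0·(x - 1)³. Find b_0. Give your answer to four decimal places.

Let m_i = S''(x_i). Step sizes h_i = 1, 1, 1, 1; slopes of the chords Δ_i = (y_(i+1) - y_i)/h_i = -10, 9, -1, 1.
  1·m_0 + 4·m_1 + 1·m_2 = 6(Δ_1 - Δ_0) = 114
  1·m_1 + 4·m_2 + 1·m_3 = 6(Δ_2 - Δ_1) = -60
  1·m_2 + 4·m_3 + 1·m_4 = 6(Δ_3 - Δ_2) = 12
Natural end conditions: m_0 = m_4 = 0.
Forward elimination and back-substitution give m_0 = 0, m_1 = 981/28, m_2 = -183/7, m_3 = 267/28, m_4 = 0.
On [1, 2], with S_0(x) = a_0 + b_0·(x - 1) + c_0·(x - 1)² + d_0·(x - 1)³: c_0 = m_0/2 = 0, d_0 = (m_1 - m_0)/(6h_0) = 327/56, b_0 = Δ_0 - h_0(2m_0 + m_1)/6 = -887/56.

-15.8393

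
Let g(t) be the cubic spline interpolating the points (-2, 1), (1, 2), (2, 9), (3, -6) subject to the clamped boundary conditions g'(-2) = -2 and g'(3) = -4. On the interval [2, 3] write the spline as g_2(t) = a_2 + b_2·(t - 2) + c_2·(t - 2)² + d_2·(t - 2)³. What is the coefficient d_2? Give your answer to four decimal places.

Write M_i for g''(x_i). With h_i = 3, 1, 1 and divided differences Δ_i = 1/3, 7, -15, the continuity of g' gives the tridiagonal system
  3·M_0 + 8·M_1 + 1·M_2 = 6(Δ_1 - Δ_0) = 40
  1·M_1 + 4·M_2 + 1·M_3 = 6(Δ_2 - Δ_1) = -132
Clamped end conditions give two more equations: 2h_0·M_0 + h_0·M_1 = 6(Δ_0 - g'(-2)) = 14 and h_2·M_2 + 2h_2·M_3 = 6(g'(3) - Δ_2) = 66.
Hence M_0 = -358/87, M_1 = 374/29, M_2 = -1474/29, M_3 = 1694/29.
On [2, 3], with g_2(t) = a_2 + b_2·(t - 2) + c_2·(t - 2)² + d_2·(t - 2)³: c_2 = M_2/2 = -737/29, d_2 = (M_3 - M_2)/(6h_2) = 528/29, b_2 = Δ_2 - h_2(2M_2 + M_3)/6 = -226/29.

18.2069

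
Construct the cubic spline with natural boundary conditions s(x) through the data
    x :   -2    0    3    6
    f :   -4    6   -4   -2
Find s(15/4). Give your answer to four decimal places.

Write m_i for s''(x_i). With h_i = 2, 3, 3 and divided differences Δ_i = 5, -10/3, 2/3, the continuity of s' gives the tridiagonal system
  2·m_0 + 10·m_1 + 3·m_2 = 6(Δ_1 - Δ_0) = -50
  3·m_1 + 12·m_2 + 3·m_3 = 6(Δ_2 - Δ_1) = 24
Natural end conditions: m_0 = m_3 = 0.
Solving the tridiagonal system: m_0 = 0, m_1 = -224/37, m_2 = 130/37, m_3 = 0.
On [3, 6], s(x) = -4 - 316/111·(x - 3) + 65/37·(x - 3)² - 65/333·(x - 3)³.
With (x - 3) = 3/4: s(15/4) = -12383/2368.

-5.2293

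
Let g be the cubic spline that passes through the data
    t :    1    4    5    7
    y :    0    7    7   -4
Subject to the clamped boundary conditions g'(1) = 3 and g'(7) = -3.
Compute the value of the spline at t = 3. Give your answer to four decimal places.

5.1693

Write σ_i for g''(x_i). With h_i = 3, 1, 2 and divided differences Δ_i = 7/3, 0, -11/2, the continuity of g' gives the tridiagonal system
  3·σ_0 + 8·σ_1 + 1·σ_2 = 6(Δ_1 - Δ_0) = -14
  1·σ_1 + 6·σ_2 + 2·σ_3 = 6(Δ_2 - Δ_1) = -33
Clamped end conditions give two more equations: 2h_0·σ_0 + h_0·σ_1 = 6(Δ_0 - g'(1)) = -4 and h_2·σ_2 + 2h_2·σ_3 = 6(g'(7) - Δ_2) = 15.
Hence σ_0 = -5/14, σ_1 = -13/21, σ_2 = -335/42, σ_3 = 325/42.
On [1, 4], g(t) = 0 + 3·(t - 1) - 5/28·(t - 1)² - 11/756·(t - 1)³.
With (t - 1) = 2: g(3) = 977/189.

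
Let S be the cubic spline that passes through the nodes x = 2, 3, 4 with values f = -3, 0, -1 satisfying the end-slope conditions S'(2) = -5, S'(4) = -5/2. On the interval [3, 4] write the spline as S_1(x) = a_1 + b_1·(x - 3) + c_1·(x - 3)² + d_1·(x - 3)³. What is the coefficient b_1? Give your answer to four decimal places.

Let M_i = S''(x_i). Step sizes h_i = 1, 1; slopes of the chords Δ_i = (y_(i+1) - y_i)/h_i = 3, -1.
  1·M_0 + 4·M_1 + 1·M_2 = 6(Δ_1 - Δ_0) = -24
Clamped end conditions give two more equations: 2h_0·M_0 + h_0·M_1 = 6(Δ_0 - S'(2)) = 48 and h_1·M_1 + 2h_1·M_2 = 6(S'(4) - Δ_1) = -9.
Solving: M_0 = 125/4, M_1 = -29/2, M_2 = 11/4.
On [3, 4], with S_1(x) = a_1 + b_1·(x - 3) + c_1·(x - 3)² + d_1·(x - 3)³: c_1 = M_1/2 = -29/4, d_1 = (M_2 - M_1)/(6h_1) = 23/8, b_1 = Δ_1 - h_1(2M_1 + M_2)/6 = 27/8.

3.3750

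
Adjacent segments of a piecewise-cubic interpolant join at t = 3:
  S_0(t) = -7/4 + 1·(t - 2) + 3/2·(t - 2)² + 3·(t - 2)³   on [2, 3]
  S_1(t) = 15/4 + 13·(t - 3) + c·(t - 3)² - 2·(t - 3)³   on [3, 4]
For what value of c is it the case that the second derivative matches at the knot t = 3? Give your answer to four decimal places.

10.5000

S_0''(t) = 3 + 18·(t - 2), so S_0''(3) = 21. On the right, S_1''(3) = 2c, so c = 21/2.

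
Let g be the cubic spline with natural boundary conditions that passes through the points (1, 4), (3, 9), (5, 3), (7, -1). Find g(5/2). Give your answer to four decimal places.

8.7563

Let M_i = g''(x_i). Step sizes h_i = 2, 2, 2; slopes of the chords Δ_i = (y_(i+1) - y_i)/h_i = 5/2, -3, -2.
  2·M_0 + 8·M_1 + 2·M_2 = 6(Δ_1 - Δ_0) = -33
  2·M_1 + 8·M_2 + 2·M_3 = 6(Δ_2 - Δ_1) = 6
Natural end conditions: M_0 = M_3 = 0.
Hence M_0 = 0, M_1 = -23/5, M_2 = 19/10, M_3 = 0.
On [1, 3], g(x) = 4 + 121/30·(x - 1) + 0·(x - 1)² - 23/60·(x - 1)³.
With (x - 1) = 3/2: g(5/2) = 1401/160.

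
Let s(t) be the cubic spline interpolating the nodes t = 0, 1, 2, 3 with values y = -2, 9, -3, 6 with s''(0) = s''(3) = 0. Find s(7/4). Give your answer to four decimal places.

-0.5750

Put M_i = s'' at the i-th knot. Here h = (1, 1, 1) and Δ = (11, -12, 9), so the interior equations h_(i-1)·M_(i-1) + 2(h_(i-1)+h_i)·M_i + h_i·M_(i+1) = 6(Δ_i − Δ_(i-1)) read
  1·M_0 + 4·M_1 + 1·M_2 = 6(Δ_1 - Δ_0) = -138
  1·M_1 + 4·M_2 + 1·M_3 = 6(Δ_2 - Δ_1) = 126
Natural end conditions: M_0 = M_3 = 0.
Hence M_0 = 0, M_1 = -226/5, M_2 = 214/5, M_3 = 0.
On [1, 2], s(t) = 9 - 61/15·(t - 1) - 113/5·(t - 1)² + 44/3·(t - 1)³.
With (t - 1) = 3/4: s(7/4) = -23/40.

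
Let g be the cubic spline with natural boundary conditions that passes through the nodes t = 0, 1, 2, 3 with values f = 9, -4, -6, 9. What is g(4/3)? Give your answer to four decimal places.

-6.4593

Let M_i = g''(x_i). Step sizes h_i = 1, 1, 1; slopes of the chords Δ_i = (y_(i+1) - y_i)/h_i = -13, -2, 15.
  1·M_0 + 4·M_1 + 1·M_2 = 6(Δ_1 - Δ_0) = 66
  1·M_1 + 4·M_2 + 1·M_3 = 6(Δ_2 - Δ_1) = 102
Natural end conditions: M_0 = M_3 = 0.
Forward elimination and back-substitution give M_0 = 0, M_1 = 54/5, M_2 = 114/5, M_3 = 0.
On [1, 2], g(t) = -4 - 47/5·(t - 1) + 27/5·(t - 1)² + 2·(t - 1)³.
With (t - 1) = 1/3: g(4/3) = -872/135.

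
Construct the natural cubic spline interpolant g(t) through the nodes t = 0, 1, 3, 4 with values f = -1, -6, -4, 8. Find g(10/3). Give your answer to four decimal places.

-0.6250

Let m_i = g''(x_i). Step sizes h_i = 1, 2, 1; slopes of the chords Δ_i = (y_(i+1) - y_i)/h_i = -5, 1, 12.
  1·m_0 + 6·m_1 + 2·m_2 = 6(Δ_1 - Δ_0) = 36
  2·m_1 + 6·m_2 + 1·m_3 = 6(Δ_2 - Δ_1) = 66
Natural end conditions: m_0 = m_3 = 0.
Solving: m_0 = 0, m_1 = 21/8, m_2 = 81/8, m_3 = 0.
On [3, 4], g(t) = -4 + 69/8·(t - 3) + 81/16·(t - 3)² - 27/16·(t - 3)³.
With (t - 3) = 1/3: g(10/3) = -5/8.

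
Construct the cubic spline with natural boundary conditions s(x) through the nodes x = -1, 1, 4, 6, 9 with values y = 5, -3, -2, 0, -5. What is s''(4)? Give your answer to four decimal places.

Put σ_i = s'' at the i-th knot. Here h = (2, 3, 2, 3) and Δ = (-4, 1/3, 1, -5/3), so the interior equations h_(i-1)·σ_(i-1) + 2(h_(i-1)+h_i)·σ_i + h_i·σ_(i+1) = 6(Δ_i − Δ_(i-1)) read
  2·σ_0 + 10·σ_1 + 3·σ_2 = 6(Δ_1 - Δ_0) = 26
  3·σ_1 + 10·σ_2 + 2·σ_3 = 6(Δ_2 - Δ_1) = 4
  2·σ_2 + 10·σ_3 + 3·σ_4 = 6(Δ_3 - Δ_2) = -16
Natural end conditions: σ_0 = σ_4 = 0.
Hence σ_0 = 0, σ_1 = 76/29, σ_2 = -2/29, σ_3 = -46/29, σ_4 = 0.

-0.0690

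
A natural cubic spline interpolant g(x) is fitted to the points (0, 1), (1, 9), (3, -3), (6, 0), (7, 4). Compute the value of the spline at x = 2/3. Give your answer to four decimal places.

Let M_i = g''(x_i). Step sizes h_i = 1, 2, 3, 1; slopes of the chords Δ_i = (y_(i+1) - y_i)/h_i = 8, -6, 1, 4.
  1·M_0 + 6·M_1 + 2·M_2 = 6(Δ_1 - Δ_0) = -84
  2·M_1 + 10·M_2 + 3·M_3 = 6(Δ_2 - Δ_1) = 42
  3·M_2 + 8·M_3 + 1·M_4 = 6(Δ_3 - Δ_2) = 18
Natural end conditions: M_0 = M_4 = 0.
Hence M_0 = 0, M_1 = -3264/197, M_2 = 1518/197, M_3 = -126/197, M_4 = 0.
On [0, 1], g(x) = 1 + 2120/197·x + 0·x² - 544/197·x³.
With x = 2/3: g(2/3) = 39127/5319.

7.3561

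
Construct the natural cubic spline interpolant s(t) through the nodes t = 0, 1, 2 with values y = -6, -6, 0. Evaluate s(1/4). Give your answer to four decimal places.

Write M_i for s''(x_i). With h_i = 1, 1 and divided differences Δ_i = 0, 6, the continuity of s' gives the tridiagonal system
  1·M_0 + 4·M_1 + 1·M_2 = 6(Δ_1 - Δ_0) = 36
Natural end conditions: M_0 = M_2 = 0.
Solving the tridiagonal system: M_0 = 0, M_1 = 9, M_2 = 0.
On [0, 1], s(t) = -6 - 3/2·t + 0·t² + 3/2·t³.
With t = 1/4: s(1/4) = -813/128.

-6.3516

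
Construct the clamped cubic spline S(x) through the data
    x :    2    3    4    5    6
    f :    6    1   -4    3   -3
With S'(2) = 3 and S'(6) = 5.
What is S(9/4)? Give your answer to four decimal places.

6.0767

Let M_i = S''(x_i). Step sizes h_i = 1, 1, 1, 1; slopes of the chords Δ_i = (y_(i+1) - y_i)/h_i = -5, -5, 7, -6.
  1·M_0 + 4·M_1 + 1·M_2 = 6(Δ_1 - Δ_0) = 0
  1·M_1 + 4·M_2 + 1·M_3 = 6(Δ_2 - Δ_1) = 72
  1·M_2 + 4·M_3 + 1·M_4 = 6(Δ_3 - Δ_2) = -78
Clamped end conditions give two more equations: 2h_0·M_0 + h_0·M_1 = 6(Δ_0 - S'(2)) = -48 and h_3·M_3 + 2h_3·M_4 = 6(S'(6) - Δ_3) = 66.
Forward elimination and back-substitution give M_0 = -655/28, M_1 = -17/14, M_2 = 113/4, M_3 = -557/14, M_4 = 1481/28.
On [2, 3], S(x) = 6 + 3·(x - 2) - 655/56·(x - 2)² + 207/56·(x - 2)³.
With (x - 2) = 1/4: S(9/4) = 21779/3584.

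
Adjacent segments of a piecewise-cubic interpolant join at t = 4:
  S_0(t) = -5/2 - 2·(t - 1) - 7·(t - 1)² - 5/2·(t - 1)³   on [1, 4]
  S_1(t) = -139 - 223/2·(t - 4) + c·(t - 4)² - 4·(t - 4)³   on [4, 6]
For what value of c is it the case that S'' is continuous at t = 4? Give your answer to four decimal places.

S_0''(t) = -14 - 15·(t - 1), so S_0''(4) = -59. On the right, S_1''(4) = 2c, so c = -59/2.

-29.5000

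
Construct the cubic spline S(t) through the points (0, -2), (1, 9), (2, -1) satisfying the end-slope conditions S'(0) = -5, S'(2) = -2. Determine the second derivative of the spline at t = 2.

Let m_i = S''(x_i). Step sizes h_i = 1, 1; slopes of the chords Δ_i = (y_(i+1) - y_i)/h_i = 11, -10.
  1·m_0 + 4·m_1 + 1·m_2 = 6(Δ_1 - Δ_0) = -126
Clamped end conditions give two more equations: 2h_0·m_0 + h_0·m_1 = 6(Δ_0 - S'(0)) = 96 and h_1·m_1 + 2h_1·m_2 = 6(S'(2) - Δ_1) = 48.
Forward elimination and back-substitution give m_0 = 81, m_1 = -66, m_2 = 57.

57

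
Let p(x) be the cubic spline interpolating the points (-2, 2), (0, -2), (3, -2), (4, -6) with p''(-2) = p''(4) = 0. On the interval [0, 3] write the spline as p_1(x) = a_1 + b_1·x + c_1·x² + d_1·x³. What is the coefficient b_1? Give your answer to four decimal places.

Write σ_i for p''(x_i). With h_i = 2, 3, 1 and divided differences Δ_i = -2, 0, -4, the continuity of p' gives the tridiagonal system
  2·σ_0 + 10·σ_1 + 3·σ_2 = 6(Δ_1 - Δ_0) = 12
  3·σ_1 + 8·σ_2 + 1·σ_3 = 6(Δ_2 - Δ_1) = -24
Natural end conditions: σ_0 = σ_3 = 0.
Solving: σ_0 = 0, σ_1 = 168/71, σ_2 = -276/71, σ_3 = 0.
On [0, 3], with p_1(x) = a_1 + b_1·x + c_1·x² + d_1·x³: c_1 = σ_1/2 = 84/71, d_1 = (σ_2 - σ_1)/(6h_1) = -74/213, b_1 = Δ_1 - h_1(2σ_1 + σ_2)/6 = -30/71.

-0.4225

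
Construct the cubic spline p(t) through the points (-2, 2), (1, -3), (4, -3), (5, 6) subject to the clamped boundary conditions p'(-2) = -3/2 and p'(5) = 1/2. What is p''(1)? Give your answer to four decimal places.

Put M_i = p'' at the i-th knot. Here h = (3, 3, 1) and Δ = (-5/3, 0, 9), so the interior equations h_(i-1)·M_(i-1) + 2(h_(i-1)+h_i)·M_i + h_i·M_(i+1) = 6(Δ_i − Δ_(i-1)) read
  3·M_0 + 12·M_1 + 3·M_2 = 6(Δ_1 - Δ_0) = 10
  3·M_1 + 8·M_2 + 1·M_3 = 6(Δ_2 - Δ_1) = 54
Clamped end conditions give two more equations: 2h_0·M_0 + h_0·M_1 = 6(Δ_0 - p'(-2)) = -1 and h_2·M_2 + 2h_2·M_3 = 6(p'(5) - Δ_2) = -51.
Hence M_0 = 91/93, M_1 = -71/31, M_2 = 357/31, M_3 = -969/31.

-2.2903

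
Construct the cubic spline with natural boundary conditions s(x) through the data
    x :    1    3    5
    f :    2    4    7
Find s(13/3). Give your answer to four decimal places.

Put σ_i = s'' at the i-th knot. Here h = (2, 2) and Δ = (1, 3/2), so the interior equations h_(i-1)·σ_(i-1) + 2(h_(i-1)+h_i)·σ_i + h_i·σ_(i+1) = 6(Δ_i − Δ_(i-1)) read
  2·σ_0 + 8·σ_1 + 2·σ_2 = 6(Δ_1 - Δ_0) = 3
Natural end conditions: σ_0 = σ_2 = 0.
Solving: σ_0 = 0, σ_1 = 3/8, σ_2 = 0.
On [3, 5], s(x) = 4 + 5/4·(x - 3) + 3/16·(x - 3)² - 1/32·(x - 3)³.
With (x - 3) = 4/3: s(13/3) = 160/27.

5.9259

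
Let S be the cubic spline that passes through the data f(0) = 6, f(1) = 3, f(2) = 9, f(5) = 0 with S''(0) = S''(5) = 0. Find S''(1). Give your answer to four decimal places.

15.6774

Put σ_i = S'' at the i-th knot. Here h = (1, 1, 3) and Δ = (-3, 6, -3), so the interior equations h_(i-1)·σ_(i-1) + 2(h_(i-1)+h_i)·σ_i + h_i·σ_(i+1) = 6(Δ_i − Δ_(i-1)) read
  1·σ_0 + 4·σ_1 + 1·σ_2 = 6(Δ_1 - Δ_0) = 54
  1·σ_1 + 8·σ_2 + 3·σ_3 = 6(Δ_2 - Δ_1) = -54
Natural end conditions: σ_0 = σ_3 = 0.
Solving: σ_0 = 0, σ_1 = 486/31, σ_2 = -270/31, σ_3 = 0.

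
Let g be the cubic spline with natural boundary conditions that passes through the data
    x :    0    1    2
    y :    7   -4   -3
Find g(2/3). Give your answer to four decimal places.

Let M_i = g''(x_i). Step sizes h_i = 1, 1; slopes of the chords Δ_i = (y_(i+1) - y_i)/h_i = -11, 1.
  1·M_0 + 4·M_1 + 1·M_2 = 6(Δ_1 - Δ_0) = 72
Natural end conditions: M_0 = M_2 = 0.
Forward elimination and back-substitution give M_0 = 0, M_1 = 18, M_2 = 0.
On [0, 1], g(x) = 7 - 14·x + 0·x² + 3·x³.
With x = 2/3: g(2/3) = -13/9.

-1.4444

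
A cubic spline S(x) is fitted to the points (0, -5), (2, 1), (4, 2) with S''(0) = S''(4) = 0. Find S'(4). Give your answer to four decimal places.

-0.1250

With M_i denoting the second derivative at x_i, h_i = 2, 2, and Δ_i = (y_(i+1) − y_i)/h_i = 3, 1/2:
  2·M_0 + 8·M_1 + 2·M_2 = 6(Δ_1 - Δ_0) = -15
Natural end conditions: M_0 = M_2 = 0.
Hence M_0 = 0, M_1 = -15/8, M_2 = 0.
On [2, 4], S'(x) = b_1 + 2c_1·(x - 2) + 3d_1·(x - 2)² with b_1 = Δ_1 - h_1(2M_1 + M_2)/6 = 7/4, c_1 = M_1/2 = -15/16, d_1 = (M_2 - M_1)/(6h_1) = 5/32. So S'(4) = -1/8.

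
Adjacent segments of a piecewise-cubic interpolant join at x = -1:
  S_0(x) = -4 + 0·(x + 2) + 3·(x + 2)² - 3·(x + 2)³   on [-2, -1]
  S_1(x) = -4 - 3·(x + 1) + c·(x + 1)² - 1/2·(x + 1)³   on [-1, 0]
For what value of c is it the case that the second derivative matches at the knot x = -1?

-6

S_0''(x) = 6 - 18·(x + 2), so S_0''(-1) = -12. On the right, S_1''(-1) = 2c, so c = -6.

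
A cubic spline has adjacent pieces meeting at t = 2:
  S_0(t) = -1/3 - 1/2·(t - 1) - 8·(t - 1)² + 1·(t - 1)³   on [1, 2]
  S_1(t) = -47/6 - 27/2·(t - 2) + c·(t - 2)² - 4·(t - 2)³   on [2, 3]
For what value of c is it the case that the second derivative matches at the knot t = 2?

-5

S_0''(t) = -16 + 6·(t - 1), so S_0''(2) = -10. On the right, S_1''(2) = 2c, so c = -5.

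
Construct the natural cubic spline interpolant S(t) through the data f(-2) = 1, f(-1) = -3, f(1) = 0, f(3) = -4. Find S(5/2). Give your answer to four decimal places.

-2.3182

Let m_i = S''(x_i). Step sizes h_i = 1, 2, 2; slopes of the chords Δ_i = (y_(i+1) - y_i)/h_i = -4, 3/2, -2.
  1·m_0 + 6·m_1 + 2·m_2 = 6(Δ_1 - Δ_0) = 33
  2·m_1 + 8·m_2 + 2·m_3 = 6(Δ_2 - Δ_1) = -21
Natural end conditions: m_0 = m_3 = 0.
Forward elimination and back-substitution give m_0 = 0, m_1 = 153/22, m_2 = -48/11, m_3 = 0.
On [1, 3], S(t) = 0 + 10/11·(t - 1) - 24/11·(t - 1)² + 4/11·(t - 1)³.
With (t - 1) = 3/2: S(5/2) = -51/22.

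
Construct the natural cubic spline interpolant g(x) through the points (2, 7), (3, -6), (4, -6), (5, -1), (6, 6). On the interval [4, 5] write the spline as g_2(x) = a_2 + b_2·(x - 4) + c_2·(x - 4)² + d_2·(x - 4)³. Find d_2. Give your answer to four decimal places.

Put m_i = g'' at the i-th knot. Here h = (1, 1, 1, 1) and Δ = (-13, 0, 5, 7), so the interior equations h_(i-1)·m_(i-1) + 2(h_(i-1)+h_i)·m_i + h_i·m_(i+1) = 6(Δ_i − Δ_(i-1)) read
  1·m_0 + 4·m_1 + 1·m_2 = 6(Δ_1 - Δ_0) = 78
  1·m_1 + 4·m_2 + 1·m_3 = 6(Δ_2 - Δ_1) = 30
  1·m_2 + 4·m_3 + 1·m_4 = 6(Δ_3 - Δ_2) = 12
Natural end conditions: m_0 = m_4 = 0.
Forward elimination and back-substitution give m_0 = 0, m_1 = 531/28, m_2 = 15/7, m_3 = 69/28, m_4 = 0.
On [4, 5], with g_2(x) = a_2 + b_2·(x - 4) + c_2·(x - 4)² + d_2·(x - 4)³: c_2 = m_2/2 = 15/14, d_2 = (m_3 - m_2)/(6h_2) = 3/56, b_2 = Δ_2 - h_2(2m_2 + m_3)/6 = 31/8.

0.0536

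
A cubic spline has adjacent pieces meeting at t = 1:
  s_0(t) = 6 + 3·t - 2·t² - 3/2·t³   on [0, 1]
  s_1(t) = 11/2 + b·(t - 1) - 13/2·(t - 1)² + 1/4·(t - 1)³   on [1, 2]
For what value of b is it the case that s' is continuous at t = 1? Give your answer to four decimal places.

s_0'(t) = 3 - 4·t - 9/2·t², so s_0'(1) = -11/2. On the right, s_1'(1) = b, so b = -11/2.

-5.5000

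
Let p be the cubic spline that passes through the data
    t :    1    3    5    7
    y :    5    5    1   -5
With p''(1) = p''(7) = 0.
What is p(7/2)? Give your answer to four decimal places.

Write M_i for p''(x_i). With h_i = 2, 2, 2 and divided differences Δ_i = 0, -2, -3, the continuity of p' gives the tridiagonal system
  2·M_0 + 8·M_1 + 2·M_2 = 6(Δ_1 - Δ_0) = -12
  2·M_1 + 8·M_2 + 2·M_3 = 6(Δ_2 - Δ_1) = -6
Natural end conditions: M_0 = M_3 = 0.
Forward elimination and back-substitution give M_0 = 0, M_1 = -7/5, M_2 = -2/5, M_3 = 0.
On [3, 5], p(t) = 5 - 14/15·(t - 3) - 7/10·(t - 3)² + 1/12·(t - 3)³.
With (t - 3) = 1/2: p(7/2) = 699/160.

4.3688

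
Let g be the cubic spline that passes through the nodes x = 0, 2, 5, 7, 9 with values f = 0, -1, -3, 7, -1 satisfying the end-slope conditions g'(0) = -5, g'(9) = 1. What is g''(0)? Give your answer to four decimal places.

8.7133

Let M_i = g''(x_i). Step sizes h_i = 2, 3, 2, 2; slopes of the chords Δ_i = (y_(i+1) - y_i)/h_i = -1/2, -2/3, 5, -4.
  2·M_0 + 10·M_1 + 3·M_2 = 6(Δ_1 - Δ_0) = -1
  3·M_1 + 10·M_2 + 2·M_3 = 6(Δ_2 - Δ_1) = 34
  2·M_2 + 8·M_3 + 2·M_4 = 6(Δ_3 - Δ_2) = -54
Clamped end conditions give two more equations: 2h_0·M_0 + h_0·M_1 = 6(Δ_0 - g'(0)) = 27 and h_3·M_3 + 2h_3·M_4 = 6(g'(9) - Δ_3) = 30.
Forward elimination and back-substitution give M_0 = 6169/708, M_1 = -695/177, M_2 = 2459/354, M_3 = -2096/177, M_4 = 4751/354.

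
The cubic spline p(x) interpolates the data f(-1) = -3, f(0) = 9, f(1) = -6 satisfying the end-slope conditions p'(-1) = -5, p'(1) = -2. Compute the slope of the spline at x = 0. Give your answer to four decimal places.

With σ_i denoting the second derivative at x_i, h_i = 1, 1, and Δ_i = (y_(i+1) − y_i)/h_i = 12, -15:
  1·σ_0 + 4·σ_1 + 1·σ_2 = 6(Δ_1 - Δ_0) = -162
Clamped end conditions give two more equations: 2h_0·σ_0 + h_0·σ_1 = 6(Δ_0 - p'(-1)) = 102 and h_1·σ_1 + 2h_1·σ_2 = 6(p'(1) - Δ_1) = 78.
Hence σ_0 = 93, σ_1 = -84, σ_2 = 81.
On [0, 1], p'(x) = b_1 + 2c_1·x + 3d_1·x² with b_1 = Δ_1 - h_1(2σ_1 + σ_2)/6 = -1/2, c_1 = σ_1/2 = -42, d_1 = (σ_2 - σ_1)/(6h_1) = 55/2. So p'(0) = -1/2.

-0.5000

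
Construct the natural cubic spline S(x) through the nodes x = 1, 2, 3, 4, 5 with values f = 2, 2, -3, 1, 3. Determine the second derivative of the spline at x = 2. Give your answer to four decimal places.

Write m_i for S''(x_i). With h_i = 1, 1, 1, 1 and divided differences Δ_i = 0, -5, 4, 2, the continuity of S' gives the tridiagonal system
  1·m_0 + 4·m_1 + 1·m_2 = 6(Δ_1 - Δ_0) = -30
  1·m_1 + 4·m_2 + 1·m_3 = 6(Δ_2 - Δ_1) = 54
  1·m_2 + 4·m_3 + 1·m_4 = 6(Δ_3 - Δ_2) = -12
Natural end conditions: m_0 = m_4 = 0.
Solving the tridiagonal system: m_0 = 0, m_1 = -339/28, m_2 = 129/7, m_3 = -213/28, m_4 = 0.

-12.1071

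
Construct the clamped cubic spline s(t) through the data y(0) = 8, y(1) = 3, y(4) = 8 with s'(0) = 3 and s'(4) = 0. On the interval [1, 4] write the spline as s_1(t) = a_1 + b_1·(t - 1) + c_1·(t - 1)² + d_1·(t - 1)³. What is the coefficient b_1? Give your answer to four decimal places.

-6.1250

Put m_i = s'' at the i-th knot. Here h = (1, 3) and Δ = (-5, 5/3), so the interior equations h_(i-1)·m_(i-1) + 2(h_(i-1)+h_i)·m_i + h_i·m_(i+1) = 6(Δ_i − Δ_(i-1)) read
  1·m_0 + 8·m_1 + 3·m_2 = 6(Δ_1 - Δ_0) = 40
Clamped end conditions give two more equations: 2h_0·m_0 + h_0·m_1 = 6(Δ_0 - s'(0)) = -48 and h_1·m_1 + 2h_1·m_2 = 6(s'(4) - Δ_1) = -10.
Solving the tridiagonal system: m_0 = -119/4, m_1 = 23/2, m_2 = -89/12.
On [1, 4], with s_1(t) = a_1 + b_1·(t - 1) + c_1·(t - 1)² + d_1·(t - 1)³: c_1 = m_1/2 = 23/4, d_1 = (m_2 - m_1)/(6h_1) = -227/216, b_1 = Δ_1 - h_1(2m_1 + m_2)/6 = -49/8.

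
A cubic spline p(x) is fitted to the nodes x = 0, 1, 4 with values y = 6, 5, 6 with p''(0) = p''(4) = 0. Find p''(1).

Let m_i = p''(x_i). Step sizes h_i = 1, 3; slopes of the chords Δ_i = (y_(i+1) - y_i)/h_i = -1, 1/3.
  1·m_0 + 8·m_1 + 3·m_2 = 6(Δ_1 - Δ_0) = 8
Natural end conditions: m_0 = m_2 = 0.
Solving: m_0 = 0, m_1 = 1, m_2 = 0.

1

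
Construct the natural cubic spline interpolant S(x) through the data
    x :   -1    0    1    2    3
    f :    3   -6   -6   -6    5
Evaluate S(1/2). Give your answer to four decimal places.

-6.4420

With σ_i denoting the second derivative at x_i, h_i = 1, 1, 1, 1, and Δ_i = (y_(i+1) − y_i)/h_i = -9, 0, 0, 11:
  1·σ_0 + 4·σ_1 + 1·σ_2 = 6(Δ_1 - Δ_0) = 54
  1·σ_1 + 4·σ_2 + 1·σ_3 = 6(Δ_2 - Δ_1) = 0
  1·σ_2 + 4·σ_3 + 1·σ_4 = 6(Δ_3 - Δ_2) = 66
Natural end conditions: σ_0 = σ_4 = 0.
Solving: σ_0 = 0, σ_1 = 219/14, σ_2 = -60/7, σ_3 = 261/14, σ_4 = 0.
On [0, 1], S(x) = -6 - 53/14·x + 219/28·x² - 113/28·x³.
With x = 1/2: S(1/2) = -1443/224.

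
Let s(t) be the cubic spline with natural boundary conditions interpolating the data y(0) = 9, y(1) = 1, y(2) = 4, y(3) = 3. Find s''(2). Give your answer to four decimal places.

With M_i denoting the second derivative at x_i, h_i = 1, 1, 1, and Δ_i = (y_(i+1) − y_i)/h_i = -8, 3, -1:
  1·M_0 + 4·M_1 + 1·M_2 = 6(Δ_1 - Δ_0) = 66
  1·M_1 + 4·M_2 + 1·M_3 = 6(Δ_2 - Δ_1) = -24
Natural end conditions: M_0 = M_3 = 0.
Solving the tridiagonal system: M_0 = 0, M_1 = 96/5, M_2 = -54/5, M_3 = 0.

-10.8000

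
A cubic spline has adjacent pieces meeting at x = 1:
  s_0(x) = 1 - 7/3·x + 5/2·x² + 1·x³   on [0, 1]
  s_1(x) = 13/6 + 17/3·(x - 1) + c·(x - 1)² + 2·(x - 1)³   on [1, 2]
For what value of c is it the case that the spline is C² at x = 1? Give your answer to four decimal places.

5.5000

s_0''(x) = 5 + 6·x, so s_0''(1) = 11. On the right, s_1''(1) = 2c, so c = 11/2.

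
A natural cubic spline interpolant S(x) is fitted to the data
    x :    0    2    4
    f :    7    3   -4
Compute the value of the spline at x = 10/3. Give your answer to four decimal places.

-1.4444

Put σ_i = S'' at the i-th knot. Here h = (2, 2) and Δ = (-2, -7/2), so the interior equations h_(i-1)·σ_(i-1) + 2(h_(i-1)+h_i)·σ_i + h_i·σ_(i+1) = 6(Δ_i − Δ_(i-1)) read
  2·σ_0 + 8·σ_1 + 2·σ_2 = 6(Δ_1 - Δ_0) = -9
Natural end conditions: σ_0 = σ_2 = 0.
Hence σ_0 = 0, σ_1 = -9/8, σ_2 = 0.
On [2, 4], S(x) = 3 - 11/4·(x - 2) - 9/16·(x - 2)² + 3/32·(x - 2)³.
With (x - 2) = 4/3: S(10/3) = -13/9.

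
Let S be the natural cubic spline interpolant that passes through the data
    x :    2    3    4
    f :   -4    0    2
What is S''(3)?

With σ_i denoting the second derivative at x_i, h_i = 1, 1, and Δ_i = (y_(i+1) − y_i)/h_i = 4, 2:
  1·σ_0 + 4·σ_1 + 1·σ_2 = 6(Δ_1 - Δ_0) = -12
Natural end conditions: σ_0 = σ_2 = 0.
Solving the tridiagonal system: σ_0 = 0, σ_1 = -3, σ_2 = 0.

-3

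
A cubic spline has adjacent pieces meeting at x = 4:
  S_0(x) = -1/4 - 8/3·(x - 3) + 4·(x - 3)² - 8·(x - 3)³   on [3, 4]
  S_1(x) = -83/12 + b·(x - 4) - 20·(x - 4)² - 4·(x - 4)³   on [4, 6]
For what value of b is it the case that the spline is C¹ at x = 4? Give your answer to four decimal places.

S_0'(x) = -8/3 + 8·(x - 3) - 24·(x - 3)², so S_0'(4) = -56/3. On the right, S_1'(4) = b, so b = -56/3.

-18.6667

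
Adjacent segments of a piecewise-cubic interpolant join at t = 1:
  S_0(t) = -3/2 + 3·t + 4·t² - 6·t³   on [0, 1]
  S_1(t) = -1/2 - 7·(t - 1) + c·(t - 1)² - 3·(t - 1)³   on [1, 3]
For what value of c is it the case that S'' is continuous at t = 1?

-14

S_0''(t) = 8 - 36·t, so S_0''(1) = -28. On the right, S_1''(1) = 2c, so c = -14.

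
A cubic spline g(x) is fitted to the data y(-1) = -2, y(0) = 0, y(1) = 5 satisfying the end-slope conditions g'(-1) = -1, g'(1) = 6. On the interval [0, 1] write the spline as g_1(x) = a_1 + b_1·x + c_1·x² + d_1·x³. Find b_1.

Let M_i = g''(x_i). Step sizes h_i = 1, 1; slopes of the chords Δ_i = (y_(i+1) - y_i)/h_i = 2, 5.
  1·M_0 + 4·M_1 + 1·M_2 = 6(Δ_1 - Δ_0) = 18
Clamped end conditions give two more equations: 2h_0·M_0 + h_0·M_1 = 6(Δ_0 - g'(-1)) = 18 and h_1·M_1 + 2h_1·M_2 = 6(g'(1) - Δ_1) = 6.
Forward elimination and back-substitution give M_0 = 8, M_1 = 2, M_2 = 2.
On [0, 1], with g_1(x) = a_1 + b_1·x + c_1·x² + d_1·x³: c_1 = M_1/2 = 1, d_1 = (M_2 - M_1)/(6h_1) = 0, b_1 = Δ_1 - h_1(2M_1 + M_2)/6 = 4.

4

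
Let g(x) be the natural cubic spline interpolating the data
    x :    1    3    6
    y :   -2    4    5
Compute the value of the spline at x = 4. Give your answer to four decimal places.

Write σ_i for g''(x_i). With h_i = 2, 3 and divided differences Δ_i = 3, 1/3, the continuity of g' gives the tridiagonal system
  2·σ_0 + 10·σ_1 + 3·σ_2 = 6(Δ_1 - Δ_0) = -16
Natural end conditions: σ_0 = σ_2 = 0.
Solving the tridiagonal system: σ_0 = 0, σ_1 = -8/5, σ_2 = 0.
On [3, 6], g(x) = 4 + 29/15·(x - 3) - 4/5·(x - 3)² + 4/45·(x - 3)³.
With (x - 3) = 1: g(4) = 47/9.

5.2222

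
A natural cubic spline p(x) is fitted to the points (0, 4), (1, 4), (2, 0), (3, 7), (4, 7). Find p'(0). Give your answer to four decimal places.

1.9821

With σ_i denoting the second derivative at x_i, h_i = 1, 1, 1, 1, and Δ_i = (y_(i+1) − y_i)/h_i = 0, -4, 7, 0:
  1·σ_0 + 4·σ_1 + 1·σ_2 = 6(Δ_1 - Δ_0) = -24
  1·σ_1 + 4·σ_2 + 1·σ_3 = 6(Δ_2 - Δ_1) = 66
  1·σ_2 + 4·σ_3 + 1·σ_4 = 6(Δ_3 - Δ_2) = -42
Natural end conditions: σ_0 = σ_4 = 0.
Solving: σ_0 = 0, σ_1 = -333/28, σ_2 = 165/7, σ_3 = -459/28, σ_4 = 0.
On [0, 1], p'(x) = b_0 + 2c_0·x + 3d_0·x² with b_0 = Δ_0 - h_0(2σ_0 + σ_1)/6 = 111/56, c_0 = σ_0/2 = 0, d_0 = (σ_1 - σ_0)/(6h_0) = -111/56. So p'(0) = 111/56.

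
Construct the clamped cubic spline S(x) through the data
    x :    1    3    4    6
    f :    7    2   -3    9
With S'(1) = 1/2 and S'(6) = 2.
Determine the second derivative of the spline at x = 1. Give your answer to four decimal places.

-2.2500

Write m_i for S''(x_i). With h_i = 2, 1, 2 and divided differences Δ_i = -5/2, -5, 6, the continuity of S' gives the tridiagonal system
  2·m_0 + 6·m_1 + 1·m_2 = 6(Δ_1 - Δ_0) = -15
  1·m_1 + 6·m_2 + 2·m_3 = 6(Δ_2 - Δ_1) = 66
Clamped end conditions give two more equations: 2h_0·m_0 + h_0·m_1 = 6(Δ_0 - S'(1)) = -18 and h_2·m_2 + 2h_2·m_3 = 6(S'(6) - Δ_2) = -24.
Solving: m_0 = -9/4, m_1 = -9/2, m_2 = 33/2, m_3 = -57/4.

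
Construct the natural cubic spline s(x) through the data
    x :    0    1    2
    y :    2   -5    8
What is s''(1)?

30

Let m_i = s''(x_i). Step sizes h_i = 1, 1; slopes of the chords Δ_i = (y_(i+1) - y_i)/h_i = -7, 13.
  1·m_0 + 4·m_1 + 1·m_2 = 6(Δ_1 - Δ_0) = 120
Natural end conditions: m_0 = m_2 = 0.
Hence m_0 = 0, m_1 = 30, m_2 = 0.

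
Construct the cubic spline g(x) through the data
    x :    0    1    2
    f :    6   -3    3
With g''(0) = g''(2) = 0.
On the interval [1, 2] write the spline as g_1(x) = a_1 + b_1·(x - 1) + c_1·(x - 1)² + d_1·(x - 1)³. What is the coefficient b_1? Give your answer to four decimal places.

Put M_i = g'' at the i-th knot. Here h = (1, 1) and Δ = (-9, 6), so the interior equations h_(i-1)·M_(i-1) + 2(h_(i-1)+h_i)·M_i + h_i·M_(i+1) = 6(Δ_i − Δ_(i-1)) read
  1·M_0 + 4·M_1 + 1·M_2 = 6(Δ_1 - Δ_0) = 90
Natural end conditions: M_0 = M_2 = 0.
Solving the tridiagonal system: M_0 = 0, M_1 = 45/2, M_2 = 0.
On [1, 2], with g_1(x) = a_1 + b_1·(x - 1) + c_1·(x - 1)² + d_1·(x - 1)³: c_1 = M_1/2 = 45/4, d_1 = (M_2 - M_1)/(6h_1) = -15/4, b_1 = Δ_1 - h_1(2M_1 + M_2)/6 = -3/2.

-1.5000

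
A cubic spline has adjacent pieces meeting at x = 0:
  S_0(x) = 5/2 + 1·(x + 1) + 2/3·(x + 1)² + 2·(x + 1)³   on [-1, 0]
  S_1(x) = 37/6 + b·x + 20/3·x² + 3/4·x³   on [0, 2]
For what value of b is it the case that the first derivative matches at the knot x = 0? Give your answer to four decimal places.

S_0'(x) = 1 + 4/3·(x + 1) + 6·(x + 1)², so S_0'(0) = 25/3. On the right, S_1'(0) = b, so b = 25/3.

8.3333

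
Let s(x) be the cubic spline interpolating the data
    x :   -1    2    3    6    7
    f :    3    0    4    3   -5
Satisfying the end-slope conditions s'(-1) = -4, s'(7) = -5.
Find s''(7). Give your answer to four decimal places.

Put M_i = s'' at the i-th knot. Here h = (3, 1, 3, 1) and Δ = (-1, 4, -1/3, -8), so the interior equations h_(i-1)·M_(i-1) + 2(h_(i-1)+h_i)·M_i + h_i·M_(i+1) = 6(Δ_i − Δ_(i-1)) read
  3·M_0 + 8·M_1 + 1·M_2 = 6(Δ_1 - Δ_0) = 30
  1·M_1 + 8·M_2 + 3·M_3 = 6(Δ_2 - Δ_1) = -26
  3·M_2 + 8·M_3 + 1·M_4 = 6(Δ_3 - Δ_2) = -46
Clamped end conditions give two more equations: 2h_0·M_0 + h_0·M_1 = 6(Δ_0 - s'(-1)) = 18 and h_3·M_3 + 2h_3·M_4 = 6(s'(7) - Δ_3) = 18.
Forward elimination and back-substitution give M_0 = 281/216, M_1 = 367/108, M_2 = -235/216, M_3 = -745/108, M_4 = 2689/216.

12.4491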